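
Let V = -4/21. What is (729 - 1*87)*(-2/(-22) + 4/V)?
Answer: -147660/11 ≈ -13424.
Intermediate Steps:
V = -4/21 (V = -4*1/21 = -4/21 ≈ -0.19048)
(729 - 1*87)*(-2/(-22) + 4/V) = (729 - 1*87)*(-2/(-22) + 4/(-4/21)) = (729 - 87)*(-2*(-1/22) + 4*(-21/4)) = 642*(1/11 - 21) = 642*(-230/11) = -147660/11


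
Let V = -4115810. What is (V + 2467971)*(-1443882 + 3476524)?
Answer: -3349466760638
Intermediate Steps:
(V + 2467971)*(-1443882 + 3476524) = (-4115810 + 2467971)*(-1443882 + 3476524) = -1647839*2032642 = -3349466760638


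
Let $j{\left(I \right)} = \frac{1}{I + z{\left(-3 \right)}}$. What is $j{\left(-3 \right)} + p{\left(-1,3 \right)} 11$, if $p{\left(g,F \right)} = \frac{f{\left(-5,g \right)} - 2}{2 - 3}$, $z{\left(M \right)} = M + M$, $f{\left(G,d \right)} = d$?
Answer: $\frac{296}{9} \approx 32.889$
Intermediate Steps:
$z{\left(M \right)} = 2 M$
$p{\left(g,F \right)} = 2 - g$ ($p{\left(g,F \right)} = \frac{g - 2}{2 - 3} = \frac{-2 + g}{-1} = \left(-2 + g\right) \left(-1\right) = 2 - g$)
$j{\left(I \right)} = \frac{1}{-6 + I}$ ($j{\left(I \right)} = \frac{1}{I + 2 \left(-3\right)} = \frac{1}{I - 6} = \frac{1}{-6 + I}$)
$j{\left(-3 \right)} + p{\left(-1,3 \right)} 11 = \frac{1}{-6 - 3} + \left(2 - -1\right) 11 = \frac{1}{-9} + \left(2 + 1\right) 11 = - \frac{1}{9} + 3 \cdot 11 = - \frac{1}{9} + 33 = \frac{296}{9}$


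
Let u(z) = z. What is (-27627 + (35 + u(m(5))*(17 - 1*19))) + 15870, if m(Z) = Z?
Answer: -11732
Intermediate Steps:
(-27627 + (35 + u(m(5))*(17 - 1*19))) + 15870 = (-27627 + (35 + 5*(17 - 1*19))) + 15870 = (-27627 + (35 + 5*(17 - 19))) + 15870 = (-27627 + (35 + 5*(-2))) + 15870 = (-27627 + (35 - 10)) + 15870 = (-27627 + 25) + 15870 = -27602 + 15870 = -11732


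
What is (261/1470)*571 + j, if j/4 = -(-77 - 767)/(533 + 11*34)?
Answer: 46711279/444430 ≈ 105.10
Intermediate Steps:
j = 3376/907 (j = 4*(-(-77 - 767)/(533 + 11*34)) = 4*(-(-844)/(533 + 374)) = 4*(-(-844)/907) = 4*(-1*(-844/907)) = 4*(844/907) = 3376/907 ≈ 3.7222)
(261/1470)*571 + j = (261/1470)*571 + 3376/907 = (261*(1/1470))*571 + 3376/907 = (87/490)*571 + 3376/907 = 49677/490 + 3376/907 = 46711279/444430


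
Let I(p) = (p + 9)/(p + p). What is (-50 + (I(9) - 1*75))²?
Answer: 15376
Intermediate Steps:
I(p) = (9 + p)/(2*p) (I(p) = (9 + p)/((2*p)) = (9 + p)*(1/(2*p)) = (9 + p)/(2*p))
(-50 + (I(9) - 1*75))² = (-50 + ((½)*(9 + 9)/9 - 1*75))² = (-50 + ((½)*(⅑)*18 - 75))² = (-50 + (1 - 75))² = (-50 - 74)² = (-124)² = 15376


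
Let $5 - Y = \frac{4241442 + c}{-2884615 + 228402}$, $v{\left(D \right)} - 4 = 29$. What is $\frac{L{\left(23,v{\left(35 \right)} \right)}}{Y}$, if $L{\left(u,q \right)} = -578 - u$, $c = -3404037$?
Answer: $- \frac{1596384013}{14118470} \approx -113.07$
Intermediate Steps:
$v{\left(D \right)} = 33$ ($v{\left(D \right)} = 4 + 29 = 33$)
$Y = \frac{14118470}{2656213}$ ($Y = 5 - \frac{4241442 - 3404037}{-2884615 + 228402} = 5 - \frac{837405}{-2656213} = 5 - 837405 \left(- \frac{1}{2656213}\right) = 5 - - \frac{837405}{2656213} = 5 + \frac{837405}{2656213} = \frac{14118470}{2656213} \approx 5.3153$)
$\frac{L{\left(23,v{\left(35 \right)} \right)}}{Y} = \frac{-578 - 23}{\frac{14118470}{2656213}} = \left(-578 - 23\right) \frac{2656213}{14118470} = \left(-601\right) \frac{2656213}{14118470} = - \frac{1596384013}{14118470}$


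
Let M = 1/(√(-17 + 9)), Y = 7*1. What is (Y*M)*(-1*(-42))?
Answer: -147*I*√2/2 ≈ -103.94*I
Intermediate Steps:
Y = 7
M = -I*√2/4 (M = 1/(√(-8)) = 1/(2*I*√2) = -I*√2/4 ≈ -0.35355*I)
(Y*M)*(-1*(-42)) = (7*(-I*√2/4))*(-1*(-42)) = -7*I*√2/4*42 = -147*I*√2/2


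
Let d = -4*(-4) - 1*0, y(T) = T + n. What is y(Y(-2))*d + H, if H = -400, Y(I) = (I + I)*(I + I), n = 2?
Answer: -112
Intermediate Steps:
Y(I) = 4*I² (Y(I) = (2*I)*(2*I) = 4*I²)
y(T) = 2 + T (y(T) = T + 2 = 2 + T)
d = 16 (d = 16 + 0 = 16)
y(Y(-2))*d + H = (2 + 4*(-2)²)*16 - 400 = (2 + 4*4)*16 - 400 = (2 + 16)*16 - 400 = 18*16 - 400 = 288 - 400 = -112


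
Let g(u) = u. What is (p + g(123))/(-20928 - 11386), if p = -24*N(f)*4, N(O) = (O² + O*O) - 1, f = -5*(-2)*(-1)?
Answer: 18981/32314 ≈ 0.58739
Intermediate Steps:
f = -10 (f = 10*(-1) = -10)
N(O) = -1 + 2*O² (N(O) = (O² + O²) - 1 = 2*O² - 1 = -1 + 2*O²)
p = -19104 (p = -24*(-1 + 2*(-10)²)*4 = -24*(-1 + 2*100)*4 = -24*(-1 + 200)*4 = -24*199*4 = -4776*4 = -19104)
(p + g(123))/(-20928 - 11386) = (-19104 + 123)/(-20928 - 11386) = -18981/(-32314) = -18981*(-1/32314) = 18981/32314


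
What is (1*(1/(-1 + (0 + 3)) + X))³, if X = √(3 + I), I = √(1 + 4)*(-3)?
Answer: (1 + 2*√3*√(1 - √5))³/8 ≈ -5.4373 - 5.6965*I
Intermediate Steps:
I = -3*√5 (I = √5*(-3) = -3*√5 ≈ -6.7082)
X = √(3 - 3*√5) ≈ 1.9257*I
(1*(1/(-1 + (0 + 3)) + X))³ = (1*(1/(-1 + (0 + 3)) + √(3 - 3*√5)))³ = (1*(1/(-1 + 3) + √(3 - 3*√5)))³ = (1*(1/2 + √(3 - 3*√5)))³ = (1*(½ + √(3 - 3*√5)))³ = (½ + √(3 - 3*√5))³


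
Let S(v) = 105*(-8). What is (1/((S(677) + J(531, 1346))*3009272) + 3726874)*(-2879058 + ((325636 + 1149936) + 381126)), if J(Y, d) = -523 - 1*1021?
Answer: -3416852786003740740045/896763056 ≈ -3.8102e+12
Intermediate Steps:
S(v) = -840
J(Y, d) = -1544 (J(Y, d) = -523 - 1021 = -1544)
(1/((S(677) + J(531, 1346))*3009272) + 3726874)*(-2879058 + ((325636 + 1149936) + 381126)) = (1/(-840 - 1544*3009272) + 3726874)*(-2879058 + ((325636 + 1149936) + 381126)) = ((1/3009272)/(-2384) + 3726874)*(-2879058 + (1475572 + 381126)) = (-1/2384*1/3009272 + 3726874)*(-2879058 + 1856698) = (-1/7174104448 + 3726874)*(-1022360) = (26736983340535551/7174104448)*(-1022360) = -3416852786003740740045/896763056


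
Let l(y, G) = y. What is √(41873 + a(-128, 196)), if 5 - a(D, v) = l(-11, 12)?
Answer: √41889 ≈ 204.67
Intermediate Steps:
a(D, v) = 16 (a(D, v) = 5 - 1*(-11) = 5 + 11 = 16)
√(41873 + a(-128, 196)) = √(41873 + 16) = √41889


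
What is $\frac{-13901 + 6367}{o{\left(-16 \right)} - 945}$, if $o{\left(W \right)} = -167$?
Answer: $\frac{3767}{556} \approx 6.7752$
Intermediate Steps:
$\frac{-13901 + 6367}{o{\left(-16 \right)} - 945} = \frac{-13901 + 6367}{-167 - 945} = - \frac{7534}{-1112} = \left(-7534\right) \left(- \frac{1}{1112}\right) = \frac{3767}{556}$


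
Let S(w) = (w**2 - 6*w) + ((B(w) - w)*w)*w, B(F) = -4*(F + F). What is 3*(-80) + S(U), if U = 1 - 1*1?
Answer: -240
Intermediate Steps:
U = 0 (U = 1 - 1 = 0)
B(F) = -8*F
S(w) = w**2 - 9*w**3 - 6*w (S(w) = (w**2 - 6*w) + ((-8*w - w)*w)*w = (w**2 - 6*w) + ((-9*w)*w)*w = (w**2 - 6*w) + (-9*w**2)*w = (w**2 - 6*w) - 9*w**3 = w**2 - 9*w**3 - 6*w)
3*(-80) + S(U) = 3*(-80) + 0*(-6 + 0 - 9*0**2) = -240 + 0*(-6 + 0 - 9*0) = -240 + 0*(-6 + 0 + 0) = -240 + 0*(-6) = -240 + 0 = -240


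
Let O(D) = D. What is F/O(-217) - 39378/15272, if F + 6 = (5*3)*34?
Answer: -1160151/236716 ≈ -4.9010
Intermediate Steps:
F = 504 (F = -6 + (5*3)*34 = -6 + 15*34 = -6 + 510 = 504)
F/O(-217) - 39378/15272 = 504/(-217) - 39378/15272 = 504*(-1/217) - 39378*1/15272 = -72/31 - 19689/7636 = -1160151/236716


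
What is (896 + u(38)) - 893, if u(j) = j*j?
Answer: 1447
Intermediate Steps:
u(j) = j**2
(896 + u(38)) - 893 = (896 + 38**2) - 893 = (896 + 1444) - 893 = 2340 - 893 = 1447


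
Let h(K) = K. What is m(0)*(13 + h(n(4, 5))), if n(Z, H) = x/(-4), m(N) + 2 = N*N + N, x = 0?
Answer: -26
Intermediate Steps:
m(N) = -2 + N + N² (m(N) = -2 + (N*N + N) = -2 + (N² + N) = -2 + (N + N²) = -2 + N + N²)
n(Z, H) = 0 (n(Z, H) = 0/(-4) = 0*(-¼) = 0)
m(0)*(13 + h(n(4, 5))) = (-2 + 0 + 0²)*(13 + 0) = (-2 + 0 + 0)*13 = -2*13 = -26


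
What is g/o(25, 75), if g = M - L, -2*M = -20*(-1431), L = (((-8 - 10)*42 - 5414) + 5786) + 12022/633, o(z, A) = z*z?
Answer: -1765436/79125 ≈ -22.312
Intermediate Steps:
o(z, A) = z²
L = -231050/633 (L = ((-18*42 - 5414) + 5786) + 12022*(1/633) = ((-756 - 5414) + 5786) + 12022/633 = (-6170 + 5786) + 12022/633 = -384 + 12022/633 = -231050/633 ≈ -365.01)
M = -14310 (M = -(-10)*(-1431) = -½*28620 = -14310)
g = -8827180/633 (g = -14310 - 1*(-231050/633) = -14310 + 231050/633 = -8827180/633 ≈ -13945.)
g/o(25, 75) = -8827180/(633*(25²)) = -8827180/633/625 = -8827180/633*1/625 = -1765436/79125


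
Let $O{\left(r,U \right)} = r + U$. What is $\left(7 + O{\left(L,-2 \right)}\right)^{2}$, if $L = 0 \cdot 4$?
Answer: $25$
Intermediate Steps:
$L = 0$
$O{\left(r,U \right)} = U + r$
$\left(7 + O{\left(L,-2 \right)}\right)^{2} = \left(7 + \left(-2 + 0\right)\right)^{2} = \left(7 - 2\right)^{2} = 5^{2} = 25$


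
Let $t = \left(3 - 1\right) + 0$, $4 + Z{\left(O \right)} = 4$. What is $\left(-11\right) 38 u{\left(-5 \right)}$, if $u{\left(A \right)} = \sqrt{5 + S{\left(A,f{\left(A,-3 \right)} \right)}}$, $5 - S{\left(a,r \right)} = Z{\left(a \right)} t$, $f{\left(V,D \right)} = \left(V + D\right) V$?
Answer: $- 418 \sqrt{10} \approx -1321.8$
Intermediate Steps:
$Z{\left(O \right)} = 0$ ($Z{\left(O \right)} = -4 + 4 = 0$)
$t = 2$ ($t = 2 + 0 = 2$)
$f{\left(V,D \right)} = V \left(D + V\right)$ ($f{\left(V,D \right)} = \left(D + V\right) V = V \left(D + V\right)$)
$S{\left(a,r \right)} = 5$ ($S{\left(a,r \right)} = 5 - 0 \cdot 2 = 5 - 0 = 5 + 0 = 5$)
$u{\left(A \right)} = \sqrt{10}$ ($u{\left(A \right)} = \sqrt{5 + 5} = \sqrt{10}$)
$\left(-11\right) 38 u{\left(-5 \right)} = \left(-11\right) 38 \sqrt{10} = - 418 \sqrt{10}$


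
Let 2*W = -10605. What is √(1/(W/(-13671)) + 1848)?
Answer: 3*√52438190/505 ≈ 43.018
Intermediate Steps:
W = -10605/2 (W = (½)*(-10605) = -10605/2 ≈ -5302.5)
√(1/(W/(-13671)) + 1848) = √(1/(-10605/2/(-13671)) + 1848) = √(1/(-10605/2*(-1/13671)) + 1848) = √(1/(505/1302) + 1848) = √(1302/505 + 1848) = √(934542/505) = 3*√52438190/505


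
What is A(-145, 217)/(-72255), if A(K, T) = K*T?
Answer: 6293/14451 ≈ 0.43547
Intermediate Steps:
A(-145, 217)/(-72255) = -145*217/(-72255) = -31465*(-1/72255) = 6293/14451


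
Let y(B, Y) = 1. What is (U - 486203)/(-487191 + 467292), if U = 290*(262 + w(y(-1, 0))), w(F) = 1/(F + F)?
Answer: 410078/19899 ≈ 20.608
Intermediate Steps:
w(F) = 1/(2*F)
U = 76125 (U = 290*(262 + (1/2)/1) = 290*(262 + (1/2)*1) = 290*(262 + 1/2) = 290*(525/2) = 76125)
(U - 486203)/(-487191 + 467292) = (76125 - 486203)/(-487191 + 467292) = -410078/(-19899) = -410078*(-1/19899) = 410078/19899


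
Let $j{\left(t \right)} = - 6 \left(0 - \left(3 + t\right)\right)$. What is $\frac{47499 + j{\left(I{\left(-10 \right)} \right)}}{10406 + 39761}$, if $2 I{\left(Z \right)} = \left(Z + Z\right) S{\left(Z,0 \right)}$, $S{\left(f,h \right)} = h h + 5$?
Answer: $\frac{47217}{50167} \approx 0.9412$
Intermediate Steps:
$S{\left(f,h \right)} = 5 + h^{2}$ ($S{\left(f,h \right)} = h^{2} + 5 = 5 + h^{2}$)
$I{\left(Z \right)} = 5 Z$ ($I{\left(Z \right)} = \frac{\left(Z + Z\right) \left(5 + 0^{2}\right)}{2} = \frac{2 Z \left(5 + 0\right)}{2} = \frac{2 Z 5}{2} = \frac{10 Z}{2} = 5 Z$)
$j{\left(t \right)} = 18 + 6 t$ ($j{\left(t \right)} = - 6 \left(-3 - t\right) = 18 + 6 t$)
$\frac{47499 + j{\left(I{\left(-10 \right)} \right)}}{10406 + 39761} = \frac{47499 + \left(18 + 6 \cdot 5 \left(-10\right)\right)}{10406 + 39761} = \frac{47499 + \left(18 + 6 \left(-50\right)\right)}{50167} = \left(47499 + \left(18 - 300\right)\right) \frac{1}{50167} = \left(47499 - 282\right) \frac{1}{50167} = 47217 \cdot \frac{1}{50167} = \frac{47217}{50167}$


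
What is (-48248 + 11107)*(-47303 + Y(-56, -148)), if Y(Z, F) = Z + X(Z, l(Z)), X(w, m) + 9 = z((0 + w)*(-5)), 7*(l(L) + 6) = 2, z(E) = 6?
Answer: 1759072042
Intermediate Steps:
l(L) = -40/7 (l(L) = -6 + (1/7)*2 = -6 + 2/7 = -40/7)
X(w, m) = -3 (X(w, m) = -9 + 6 = -3)
Y(Z, F) = -3 + Z (Y(Z, F) = Z - 3 = -3 + Z)
(-48248 + 11107)*(-47303 + Y(-56, -148)) = (-48248 + 11107)*(-47303 + (-3 - 56)) = -37141*(-47303 - 59) = -37141*(-47362) = 1759072042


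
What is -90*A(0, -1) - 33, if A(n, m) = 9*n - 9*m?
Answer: -843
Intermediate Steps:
A(n, m) = -9*m + 9*n
-90*A(0, -1) - 33 = -90*(-9*(-1) + 9*0) - 33 = -90*(9 + 0) - 33 = -90*9 - 33 = -810 - 33 = -843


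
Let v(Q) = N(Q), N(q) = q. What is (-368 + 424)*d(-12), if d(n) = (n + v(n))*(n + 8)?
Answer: 5376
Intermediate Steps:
v(Q) = Q
d(n) = 2*n*(8 + n) (d(n) = (n + n)*(n + 8) = (2*n)*(8 + n) = 2*n*(8 + n))
(-368 + 424)*d(-12) = (-368 + 424)*(2*(-12)*(8 - 12)) = 56*(2*(-12)*(-4)) = 56*96 = 5376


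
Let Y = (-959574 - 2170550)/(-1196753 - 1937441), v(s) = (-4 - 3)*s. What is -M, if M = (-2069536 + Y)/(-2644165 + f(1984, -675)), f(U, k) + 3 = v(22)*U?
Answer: -1621581045965/2311236144644 ≈ -0.70161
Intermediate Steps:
v(s) = -7*s
Y = 1565062/1567097 (Y = -3130124/(-3134194) = -3130124*(-1/3134194) = 1565062/1567097 ≈ 0.99870)
f(U, k) = -3 - 154*U (f(U, k) = -3 + (-7*22)*U = -3 - 154*U)
M = 1621581045965/2311236144644 (M = (-2069536 + 1565062/1567097)/(-2644165 + (-3 - 154*1984)) = -3243162091930/(1567097*(-2644165 + (-3 - 305536))) = -3243162091930/(1567097*(-2644165 - 305539)) = -3243162091930/1567097/(-2949704) = -3243162091930/1567097*(-1/2949704) = 1621581045965/2311236144644 ≈ 0.70161)
-M = -1*1621581045965/2311236144644 = -1621581045965/2311236144644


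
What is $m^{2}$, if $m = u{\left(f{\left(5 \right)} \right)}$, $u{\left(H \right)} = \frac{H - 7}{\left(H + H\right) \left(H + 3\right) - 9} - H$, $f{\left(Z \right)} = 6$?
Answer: $\frac{354025}{9801} \approx 36.121$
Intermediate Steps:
$u{\left(H \right)} = - H + \frac{-7 + H}{-9 + 2 H \left(3 + H\right)}$ ($u{\left(H \right)} = \frac{-7 + H}{2 H \left(3 + H\right) - 9} - H = \frac{-7 + H}{-9 + 2 H \left(3 + H\right)} - H = - H + \frac{-7 + H}{-9 + 2 H \left(3 + H\right)}$)
$m = - \frac{595}{99}$ ($m = \frac{-7 - 6 \cdot 6^{2} - 2 \cdot 6^{3} + 10 \cdot 6}{-9 + 2 \cdot 6^{2} + 6 \cdot 6} = \frac{-7 - 216 - 432 + 60}{-9 + 2 \cdot 36 + 36} = \frac{-7 - 216 - 432 + 60}{-9 + 72 + 36} = \frac{1}{99} \left(-595\right) = - \frac{595}{99} \approx -6.0101$)
$m^{2} = \left(- \frac{595}{99}\right)^{2} = \frac{354025}{9801}$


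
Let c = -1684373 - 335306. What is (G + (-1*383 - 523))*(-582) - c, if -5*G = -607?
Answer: 12381581/5 ≈ 2.4763e+6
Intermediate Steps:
G = 607/5 (G = -⅕*(-607) = 607/5 ≈ 121.40)
c = -2019679
(G + (-1*383 - 523))*(-582) - c = (607/5 + (-1*383 - 523))*(-582) - 1*(-2019679) = (607/5 + (-383 - 523))*(-582) + 2019679 = (607/5 - 906)*(-582) + 2019679 = -3923/5*(-582) + 2019679 = 2283186/5 + 2019679 = 12381581/5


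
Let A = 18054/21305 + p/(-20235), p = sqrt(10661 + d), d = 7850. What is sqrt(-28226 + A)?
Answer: sqrt(-209829132140769964620 - 367389108435*sqrt(18511))/86221335 ≈ 168.0*I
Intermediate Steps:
p = sqrt(18511) (p = sqrt(10661 + 7850) = sqrt(18511) ≈ 136.06)
A = 18054/21305 - sqrt(18511)/20235 (A = 18054/21305 + sqrt(18511)/(-20235) = 18054*(1/21305) + sqrt(18511)*(-1/20235) = 18054/21305 - sqrt(18511)/20235 ≈ 0.84068)
sqrt(-28226 + A) = sqrt(-28226 + (18054/21305 - sqrt(18511)/20235)) = sqrt(-601336876/21305 - sqrt(18511)/20235)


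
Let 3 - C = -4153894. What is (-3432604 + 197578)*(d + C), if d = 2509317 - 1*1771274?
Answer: -15825553090440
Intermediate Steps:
C = 4153897 (C = 3 - 1*(-4153894) = 3 + 4153894 = 4153897)
d = 738043 (d = 2509317 - 1771274 = 738043)
(-3432604 + 197578)*(d + C) = (-3432604 + 197578)*(738043 + 4153897) = -3235026*4891940 = -15825553090440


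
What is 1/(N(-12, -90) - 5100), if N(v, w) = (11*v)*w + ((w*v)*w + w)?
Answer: -1/90510 ≈ -1.1048e-5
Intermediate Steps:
N(v, w) = w + v*w² + 11*v*w (N(v, w) = 11*v*w + ((v*w)*w + w) = 11*v*w + (v*w² + w) = 11*v*w + (w + v*w²) = w + v*w² + 11*v*w)
1/(N(-12, -90) - 5100) = 1/(-90*(1 + 11*(-12) - 12*(-90)) - 5100) = 1/(-90*(1 - 132 + 1080) - 5100) = 1/(-90*949 - 5100) = 1/(-85410 - 5100) = 1/(-90510) = -1/90510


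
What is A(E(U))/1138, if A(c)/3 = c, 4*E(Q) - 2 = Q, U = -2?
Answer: 0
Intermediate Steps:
E(Q) = ½ + Q/4
A(c) = 3*c
A(E(U))/1138 = (3*(½ + (¼)*(-2)))/1138 = (3*(½ - ½))*(1/1138) = (3*0)*(1/1138) = 0*(1/1138) = 0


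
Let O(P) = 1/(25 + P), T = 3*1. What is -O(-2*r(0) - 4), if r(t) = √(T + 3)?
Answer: -7/139 - 2*√6/417 ≈ -0.062108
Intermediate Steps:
T = 3
r(t) = √6 (r(t) = √(3 + 3) = √6)
-O(-2*r(0) - 4) = -1/(25 + (-2*√6 - 4)) = -1/(25 + (-4 - 2*√6)) = -1/(21 - 2*√6)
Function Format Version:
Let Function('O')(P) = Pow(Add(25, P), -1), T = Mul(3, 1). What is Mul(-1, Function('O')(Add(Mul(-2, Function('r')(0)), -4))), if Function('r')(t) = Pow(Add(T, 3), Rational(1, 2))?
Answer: Add(Rational(-7, 139), Mul(Rational(-2, 417), Pow(6, Rational(1, 2)))) ≈ -0.062108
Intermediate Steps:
T = 3
Function('r')(t) = Pow(6, Rational(1, 2)) (Function('r')(t) = Pow(Add(3, 3), Rational(1, 2)) = Pow(6, Rational(1, 2)))
Mul(-1, Function('O')(Add(Mul(-2, Function('r')(0)), -4))) = Mul(-1, Pow(Add(25, Add(Mul(-2, Pow(6, Rational(1, 2))), -4)), -1)) = Mul(-1, Pow(Add(25, Add(-4, Mul(-2, Pow(6, Rational(1, 2))))), -1)) = Mul(-1, Pow(Add(21, Mul(-2, Pow(6, Rational(1, 2)))), -1))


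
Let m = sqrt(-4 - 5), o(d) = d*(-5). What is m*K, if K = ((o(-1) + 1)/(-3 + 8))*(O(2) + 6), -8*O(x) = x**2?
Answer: 99*I/5 ≈ 19.8*I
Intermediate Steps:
o(d) = -5*d
O(x) = -x**2/8
K = 33/5 (K = ((-5*(-1) + 1)/(-3 + 8))*(-1/8*2**2 + 6) = ((5 + 1)/5)*(-1/8*4 + 6) = (6*(1/5))*(-1/2 + 6) = (6/5)*(11/2) = 33/5 ≈ 6.6000)
m = 3*I (m = sqrt(-9) = 3*I ≈ 3.0*I)
m*K = (3*I)*(33/5) = 99*I/5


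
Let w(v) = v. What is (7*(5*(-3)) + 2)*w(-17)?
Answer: 1751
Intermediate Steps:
(7*(5*(-3)) + 2)*w(-17) = (7*(5*(-3)) + 2)*(-17) = (7*(-15) + 2)*(-17) = (-105 + 2)*(-17) = -103*(-17) = 1751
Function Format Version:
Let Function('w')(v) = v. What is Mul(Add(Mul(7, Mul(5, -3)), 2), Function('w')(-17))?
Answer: 1751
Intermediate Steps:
Mul(Add(Mul(7, Mul(5, -3)), 2), Function('w')(-17)) = Mul(Add(Mul(7, Mul(5, -3)), 2), -17) = Mul(Add(Mul(7, -15), 2), -17) = Mul(Add(-105, 2), -17) = Mul(-103, -17) = 1751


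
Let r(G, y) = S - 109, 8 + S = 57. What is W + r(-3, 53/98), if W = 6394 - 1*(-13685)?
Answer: 20019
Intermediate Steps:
S = 49 (S = -8 + 57 = 49)
r(G, y) = -60 (r(G, y) = 49 - 109 = -60)
W = 20079 (W = 6394 + 13685 = 20079)
W + r(-3, 53/98) = 20079 - 60 = 20019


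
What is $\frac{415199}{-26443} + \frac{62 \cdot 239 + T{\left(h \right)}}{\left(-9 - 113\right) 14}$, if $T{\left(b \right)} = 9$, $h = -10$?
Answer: $- \frac{1101230253}{45164644} \approx -24.383$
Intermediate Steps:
$\frac{415199}{-26443} + \frac{62 \cdot 239 + T{\left(h \right)}}{\left(-9 - 113\right) 14} = \frac{415199}{-26443} + \frac{62 \cdot 239 + 9}{\left(-9 - 113\right) 14} = 415199 \left(- \frac{1}{26443}\right) + \frac{14818 + 9}{\left(-122\right) 14} = - \frac{415199}{26443} + \frac{14827}{-1708} = - \frac{415199}{26443} + 14827 \left(- \frac{1}{1708}\right) = - \frac{415199}{26443} - \frac{14827}{1708} = - \frac{1101230253}{45164644}$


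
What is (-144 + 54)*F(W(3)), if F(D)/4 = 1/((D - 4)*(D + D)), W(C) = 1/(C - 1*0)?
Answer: 1620/11 ≈ 147.27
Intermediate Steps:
W(C) = 1/C (W(C) = 1/(C + 0) = 1/C)
F(D) = 2/(D*(-4 + D)) (F(D) = 4/(((D - 4)*(D + D))) = 4/(((-4 + D)*(2*D))) = 4/((2*D*(-4 + D))) = 4*(1/(2*D*(-4 + D))) = 2/(D*(-4 + D)))
(-144 + 54)*F(W(3)) = (-144 + 54)*(2/((1/3)*(-4 + 1/3))) = -180/(1/3*(-4 + 1/3)) = -180*3/(-11/3) = -180*3*(-3)/11 = -90*(-18/11) = 1620/11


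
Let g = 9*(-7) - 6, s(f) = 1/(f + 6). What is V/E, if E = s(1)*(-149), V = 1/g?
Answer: 7/10281 ≈ 0.00068087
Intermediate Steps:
s(f) = 1/(6 + f)
g = -69 (g = -63 - 6 = -69)
V = -1/69 (V = 1/(-69) = -1/69 ≈ -0.014493)
E = -149/7 (E = -149/(6 + 1) = -149/7 ≈ -21.286)
V/E = -1/(69*(-149/7)) = -1/69*(-7/149) = 7/10281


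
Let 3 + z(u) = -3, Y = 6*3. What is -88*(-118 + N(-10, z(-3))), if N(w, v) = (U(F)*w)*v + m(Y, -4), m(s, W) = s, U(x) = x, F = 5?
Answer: -17600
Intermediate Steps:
Y = 18
z(u) = -6 (z(u) = -3 - 3 = -6)
N(w, v) = 18 + 5*v*w (N(w, v) = (5*w)*v + 18 = 5*v*w + 18 = 18 + 5*v*w)
-88*(-118 + N(-10, z(-3))) = -88*(-118 + (18 + 5*(-6)*(-10))) = -88*(-118 + (18 + 300)) = -88*(-118 + 318) = -88*200 = -17600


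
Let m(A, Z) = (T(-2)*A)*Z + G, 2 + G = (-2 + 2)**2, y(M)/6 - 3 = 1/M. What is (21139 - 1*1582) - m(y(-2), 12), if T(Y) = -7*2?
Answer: 22079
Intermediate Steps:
T(Y) = -14
y(M) = 18 + 6/M (y(M) = 18 + 6*(1/M) = 18 + 6/M)
G = -2 (G = -2 + (-2 + 2)**2 = -2 + 0**2 = -2 + 0 = -2)
m(A, Z) = -2 - 14*A*Z (m(A, Z) = (-14*A)*Z - 2 = -14*A*Z - 2 = -2 - 14*A*Z)
(21139 - 1*1582) - m(y(-2), 12) = (21139 - 1*1582) - (-2 - 14*(18 + 6/(-2))*12) = (21139 - 1582) - (-2 - 14*(18 + 6*(-1/2))*12) = 19557 - (-2 - 14*(18 - 3)*12) = 19557 - (-2 - 14*15*12) = 19557 - (-2 - 2520) = 19557 - 1*(-2522) = 19557 + 2522 = 22079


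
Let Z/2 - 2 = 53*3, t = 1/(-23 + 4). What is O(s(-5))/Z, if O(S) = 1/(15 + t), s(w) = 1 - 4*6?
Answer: 19/91448 ≈ 0.00020777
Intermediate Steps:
t = -1/19 (t = 1/(-19) = -1/19 ≈ -0.052632)
s(w) = -23 (s(w) = 1 - 24 = -23)
Z = 322 (Z = 4 + 2*(53*3) = 4 + 2*159 = 4 + 318 = 322)
O(S) = 19/284 (O(S) = 1/(15 - 1/19) = 1/(284/19) = 19/284)
O(s(-5))/Z = (19/284)/322 = (19/284)*(1/322) = 19/91448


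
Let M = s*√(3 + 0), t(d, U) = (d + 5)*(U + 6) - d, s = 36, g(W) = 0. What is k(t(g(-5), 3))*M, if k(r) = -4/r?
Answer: -16*√3/5 ≈ -5.5426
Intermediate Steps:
t(d, U) = -d + (5 + d)*(6 + U) (t(d, U) = (5 + d)*(6 + U) - d = -d + (5 + d)*(6 + U))
M = 36*√3 (M = 36*√(3 + 0) = 36*√3 ≈ 62.354)
k(t(g(-5), 3))*M = (-4/(30 + 5*3 + 5*0 + 3*0))*(36*√3) = (-4/(30 + 15 + 0 + 0))*(36*√3) = (-4/45)*(36*√3) = (-4*1/45)*(36*√3) = -16*√3/5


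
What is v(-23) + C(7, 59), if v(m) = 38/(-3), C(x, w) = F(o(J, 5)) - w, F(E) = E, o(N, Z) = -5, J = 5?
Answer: -230/3 ≈ -76.667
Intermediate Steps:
C(x, w) = -5 - w
v(m) = -38/3 (v(m) = 38*(-⅓) = -38/3)
v(-23) + C(7, 59) = -38/3 + (-5 - 1*59) = -38/3 + (-5 - 59) = -38/3 - 64 = -230/3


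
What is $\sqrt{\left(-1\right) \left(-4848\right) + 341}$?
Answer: $\sqrt{5189} \approx 72.035$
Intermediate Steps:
$\sqrt{\left(-1\right) \left(-4848\right) + 341} = \sqrt{4848 + 341} = \sqrt{5189}$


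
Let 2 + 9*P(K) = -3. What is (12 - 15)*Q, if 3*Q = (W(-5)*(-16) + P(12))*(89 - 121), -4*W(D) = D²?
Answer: 28640/9 ≈ 3182.2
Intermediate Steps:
P(K) = -5/9 (P(K) = -2/9 + (⅑)*(-3) = -2/9 - ⅓ = -5/9)
W(D) = -D²/4
Q = -28640/27 (Q = ((-¼*(-5)²*(-16) - 5/9)*(89 - 121))/3 = ((-¼*25*(-16) - 5/9)*(-32))/3 = ((-25/4*(-16) - 5/9)*(-32))/3 = ((100 - 5/9)*(-32))/3 = ((895/9)*(-32))/3 = (⅓)*(-28640/9) = -28640/27 ≈ -1060.7)
(12 - 15)*Q = (12 - 15)*(-28640/27) = -3*(-28640/27) = 28640/9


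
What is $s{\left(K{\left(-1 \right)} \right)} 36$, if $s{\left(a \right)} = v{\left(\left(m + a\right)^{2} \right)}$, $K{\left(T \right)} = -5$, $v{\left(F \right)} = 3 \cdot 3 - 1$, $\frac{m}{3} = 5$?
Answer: $288$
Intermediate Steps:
$m = 15$ ($m = 3 \cdot 5 = 15$)
$v{\left(F \right)} = 8$ ($v{\left(F \right)} = 9 - 1 = 8$)
$s{\left(a \right)} = 8$
$s{\left(K{\left(-1 \right)} \right)} 36 = 8 \cdot 36 = 288$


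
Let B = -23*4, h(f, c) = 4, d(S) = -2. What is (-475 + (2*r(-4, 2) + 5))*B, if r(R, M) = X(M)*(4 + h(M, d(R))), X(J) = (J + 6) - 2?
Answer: 34408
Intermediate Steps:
B = -92
X(J) = 4 + J (X(J) = (6 + J) - 2 = 4 + J)
r(R, M) = 32 + 8*M (r(R, M) = (4 + M)*(4 + 4) = (4 + M)*8 = 32 + 8*M)
(-475 + (2*r(-4, 2) + 5))*B = (-475 + (2*(32 + 8*2) + 5))*(-92) = (-475 + (2*(32 + 16) + 5))*(-92) = (-475 + (2*48 + 5))*(-92) = (-475 + (96 + 5))*(-92) = (-475 + 101)*(-92) = -374*(-92) = 34408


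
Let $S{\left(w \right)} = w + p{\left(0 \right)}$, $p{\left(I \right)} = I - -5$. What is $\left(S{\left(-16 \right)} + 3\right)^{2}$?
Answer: $64$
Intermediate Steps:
$p{\left(I \right)} = 5 + I$ ($p{\left(I \right)} = I + 5 = 5 + I$)
$S{\left(w \right)} = 5 + w$ ($S{\left(w \right)} = w + \left(5 + 0\right) = w + 5 = 5 + w$)
$\left(S{\left(-16 \right)} + 3\right)^{2} = \left(\left(5 - 16\right) + 3\right)^{2} = \left(-11 + 3\right)^{2} = \left(-8\right)^{2} = 64$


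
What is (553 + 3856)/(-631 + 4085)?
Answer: 4409/3454 ≈ 1.2765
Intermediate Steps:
(553 + 3856)/(-631 + 4085) = 4409/3454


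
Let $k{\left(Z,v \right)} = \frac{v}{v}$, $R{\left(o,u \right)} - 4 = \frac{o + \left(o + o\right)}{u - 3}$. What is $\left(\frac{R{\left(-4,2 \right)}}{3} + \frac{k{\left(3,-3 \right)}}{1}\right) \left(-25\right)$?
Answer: $- \frac{475}{3} \approx -158.33$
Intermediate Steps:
$R{\left(o,u \right)} = 4 + \frac{3 o}{-3 + u}$ ($R{\left(o,u \right)} = 4 + \frac{o + \left(o + o\right)}{u - 3} = 4 + \frac{o + 2 o}{-3 + u} = 4 + \frac{3 o}{-3 + u}$)
$k{\left(Z,v \right)} = 1$
$\left(\frac{R{\left(-4,2 \right)}}{3} + \frac{k{\left(3,-3 \right)}}{1}\right) \left(-25\right) = \left(\frac{\frac{1}{-3 + 2} \left(-12 + 3 \left(-4\right) + 4 \cdot 2\right)}{3} + 1 \cdot 1^{-1}\right) \left(-25\right) = \left(\frac{-12 - 12 + 8}{-1} \cdot \frac{1}{3} + 1 \cdot 1\right) \left(-25\right) = \left(\left(-1\right) \left(-16\right) \frac{1}{3} + 1\right) \left(-25\right) = \left(16 \cdot \frac{1}{3} + 1\right) \left(-25\right) = \left(\frac{16}{3} + 1\right) \left(-25\right) = \frac{19}{3} \left(-25\right) = - \frac{475}{3}$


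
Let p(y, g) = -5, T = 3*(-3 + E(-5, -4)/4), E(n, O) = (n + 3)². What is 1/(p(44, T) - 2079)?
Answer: -1/2084 ≈ -0.00047985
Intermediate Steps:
E(n, O) = (3 + n)²
T = -6 (T = 3*(-3 + (3 - 5)²/4) = 3*(-3 + (-2)²*(¼)) = 3*(-3 + 4*(¼)) = 3*(-3 + 1) = 3*(-2) = -6)
1/(p(44, T) - 2079) = 1/(-5 - 2079) = 1/(-2084) = -1/2084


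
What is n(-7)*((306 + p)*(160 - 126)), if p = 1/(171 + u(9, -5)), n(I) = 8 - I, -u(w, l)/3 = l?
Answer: 4837945/31 ≈ 1.5606e+5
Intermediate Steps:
u(w, l) = -3*l
p = 1/186 (p = 1/(171 - 3*(-5)) = 1/(171 + 15) = 1/186 ≈ 0.0053763)
n(-7)*((306 + p)*(160 - 126)) = (8 - 1*(-7))*((306 + 1/186)*(160 - 126)) = (8 + 7)*((56917/186)*34) = 15*(967589/93) = 4837945/31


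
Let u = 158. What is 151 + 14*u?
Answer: 2363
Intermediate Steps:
151 + 14*u = 151 + 14*158 = 151 + 2212 = 2363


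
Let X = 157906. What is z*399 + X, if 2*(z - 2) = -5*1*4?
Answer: 154714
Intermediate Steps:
z = -8 (z = 2 + (-5*1*4)/2 = 2 + (-5*4)/2 = 2 + (½)*(-20) = 2 - 10 = -8)
z*399 + X = -8*399 + 157906 = -3192 + 157906 = 154714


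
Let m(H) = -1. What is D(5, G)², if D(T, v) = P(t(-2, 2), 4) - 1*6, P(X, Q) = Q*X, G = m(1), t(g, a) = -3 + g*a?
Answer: 1156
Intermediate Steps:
t(g, a) = -3 + a*g
G = -1
D(T, v) = -34 (D(T, v) = 4*(-3 + 2*(-2)) - 1*6 = 4*(-3 - 4) - 6 = 4*(-7) - 6 = -28 - 6 = -34)
D(5, G)² = (-34)² = 1156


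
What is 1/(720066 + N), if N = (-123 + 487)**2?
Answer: 1/852562 ≈ 1.1729e-6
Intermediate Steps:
N = 132496 (N = 364**2 = 132496)
1/(720066 + N) = 1/(720066 + 132496) = 1/852562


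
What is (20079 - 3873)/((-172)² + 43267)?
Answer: 16206/72851 ≈ 0.22245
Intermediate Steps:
(20079 - 3873)/((-172)² + 43267) = 16206/(29584 + 43267) = 16206/72851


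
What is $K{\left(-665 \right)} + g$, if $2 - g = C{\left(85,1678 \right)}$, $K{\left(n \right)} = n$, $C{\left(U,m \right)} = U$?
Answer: $-748$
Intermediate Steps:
$g = -83$ ($g = 2 - 85 = -83$)
$K{\left(-665 \right)} + g = -665 - 83 = -748$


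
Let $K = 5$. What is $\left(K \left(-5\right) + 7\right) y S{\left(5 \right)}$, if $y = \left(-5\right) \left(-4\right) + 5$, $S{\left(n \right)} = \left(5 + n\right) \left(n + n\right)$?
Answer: $-45000$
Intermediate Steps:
$S{\left(n \right)} = 2 n \left(5 + n\right)$ ($S{\left(n \right)} = \left(5 + n\right) 2 n = 2 n \left(5 + n\right)$)
$y = 25$ ($y = 20 + 5 = 25$)
$\left(K \left(-5\right) + 7\right) y S{\left(5 \right)} = \left(5 \left(-5\right) + 7\right) 25 \cdot 2 \cdot 5 \left(5 + 5\right) = \left(-25 + 7\right) 25 \cdot 2 \cdot 5 \cdot 10 = - 18 \cdot 25 \cdot 100 = \left(-18\right) 2500 = -45000$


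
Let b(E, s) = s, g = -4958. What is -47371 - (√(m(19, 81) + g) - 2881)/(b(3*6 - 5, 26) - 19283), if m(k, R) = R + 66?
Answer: -912226228/19257 + I*√4811/19257 ≈ -47371.0 + 0.0036019*I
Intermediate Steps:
m(k, R) = 66 + R
-47371 - (√(m(19, 81) + g) - 2881)/(b(3*6 - 5, 26) - 19283) = -47371 - (√((66 + 81) - 4958) - 2881)/(26 - 19283) = -47371 - (√(147 - 4958) - 2881)/(-19257) = -47371 - (√(-4811) - 2881)*(-1)/19257 = -47371 - (I*√4811 - 2881)*(-1)/19257 = -47371 - (-2881 + I*√4811)*(-1)/19257 = -47371 - (2881/19257 - I*√4811/19257) = -47371 + (-2881/19257 + I*√4811/19257) = -912226228/19257 + I*√4811/19257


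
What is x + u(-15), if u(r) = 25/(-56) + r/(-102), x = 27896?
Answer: 26556707/952 ≈ 27896.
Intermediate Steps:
u(r) = -25/56 - r/102 (u(r) = 25*(-1/56) + r*(-1/102) = -25/56 - r/102)
x + u(-15) = 27896 + (-25/56 - 1/102*(-15)) = 27896 + (-25/56 + 5/34) = 27896 - 285/952 = 26556707/952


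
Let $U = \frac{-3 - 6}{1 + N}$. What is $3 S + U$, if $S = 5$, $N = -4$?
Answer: $18$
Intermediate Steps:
$U = 3$ ($U = \frac{-3 - 6}{1 - 4} = - \frac{9}{-3} = \left(-9\right) \left(- \frac{1}{3}\right) = 3$)
$3 S + U = 3 \cdot 5 + 3 = 15 + 3 = 18$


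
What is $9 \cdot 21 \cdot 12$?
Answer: $2268$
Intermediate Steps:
$9 \cdot 21 \cdot 12 = 189 \cdot 12 = 2268$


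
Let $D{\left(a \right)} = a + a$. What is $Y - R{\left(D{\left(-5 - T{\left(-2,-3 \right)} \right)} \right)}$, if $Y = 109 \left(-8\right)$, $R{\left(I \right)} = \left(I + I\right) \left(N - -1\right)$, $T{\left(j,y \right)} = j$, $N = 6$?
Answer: $-788$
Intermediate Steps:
$D{\left(a \right)} = 2 a$
$R{\left(I \right)} = 14 I$ ($R{\left(I \right)} = \left(I + I\right) \left(6 - -1\right) = 2 I \left(6 + 1\right) = 2 I 7 = 14 I$)
$Y = -872$
$Y - R{\left(D{\left(-5 - T{\left(-2,-3 \right)} \right)} \right)} = -872 - 14 \cdot 2 \left(-5 - -2\right) = -872 - 14 \cdot 2 \left(-5 + 2\right) = -872 - 14 \cdot 2 \left(-3\right) = -872 - 14 \left(-6\right) = -872 - -84 = -872 + 84 = -788$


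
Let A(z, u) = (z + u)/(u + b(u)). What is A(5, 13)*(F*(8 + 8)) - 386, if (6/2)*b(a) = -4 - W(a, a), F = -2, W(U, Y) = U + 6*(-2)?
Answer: -7426/17 ≈ -436.82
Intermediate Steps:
W(U, Y) = -12 + U (W(U, Y) = U - 12 = -12 + U)
b(a) = 8/3 - a/3 (b(a) = (-4 - (-12 + a))/3 = (-4 + (12 - a))/3 = (8 - a)/3 = 8/3 - a/3)
A(z, u) = (u + z)/(8/3 + 2*u/3) (A(z, u) = (z + u)/(u + (8/3 - u/3)) = (u + z)/(8/3 + 2*u/3))
A(5, 13)*(F*(8 + 8)) - 386 = (3*(13 + 5)/(2*(4 + 13)))*(-2*(8 + 8)) - 386 = ((3/2)*18/17)*(-2*16) - 386 = ((3/2)*(1/17)*18)*(-32) - 386 = (27/17)*(-32) - 386 = -864/17 - 386 = -7426/17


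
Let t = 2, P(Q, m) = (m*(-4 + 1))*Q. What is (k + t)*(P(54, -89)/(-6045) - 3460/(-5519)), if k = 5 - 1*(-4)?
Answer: -215076554/11120785 ≈ -19.340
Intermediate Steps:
P(Q, m) = -3*Q*m (P(Q, m) = (m*(-3))*Q = (-3*m)*Q = -3*Q*m)
k = 9 (k = 5 + 4 = 9)
(k + t)*(P(54, -89)/(-6045) - 3460/(-5519)) = (9 + 2)*(-3*54*(-89)/(-6045) - 3460/(-5519)) = 11*(14418*(-1/6045) - 3460*(-1/5519)) = 11*(-4806/2015 + 3460/5519) = 11*(-19552414/11120785) = -215076554/11120785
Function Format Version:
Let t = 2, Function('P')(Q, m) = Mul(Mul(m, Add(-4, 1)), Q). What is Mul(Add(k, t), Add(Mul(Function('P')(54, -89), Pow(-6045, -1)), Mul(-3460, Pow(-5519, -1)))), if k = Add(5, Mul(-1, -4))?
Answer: Rational(-215076554, 11120785) ≈ -19.340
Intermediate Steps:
Function('P')(Q, m) = Mul(-3, Q, m) (Function('P')(Q, m) = Mul(Mul(m, -3), Q) = Mul(Mul(-3, m), Q) = Mul(-3, Q, m))
k = 9 (k = Add(5, 4) = 9)
Mul(Add(k, t), Add(Mul(Function('P')(54, -89), Pow(-6045, -1)), Mul(-3460, Pow(-5519, -1)))) = Mul(Add(9, 2), Add(Mul(Mul(-3, 54, -89), Pow(-6045, -1)), Mul(-3460, Pow(-5519, -1)))) = Mul(11, Add(Mul(14418, Rational(-1, 6045)), Mul(-3460, Rational(-1, 5519)))) = Mul(11, Add(Rational(-4806, 2015), Rational(3460, 5519))) = Mul(11, Rational(-19552414, 11120785)) = Rational(-215076554, 11120785)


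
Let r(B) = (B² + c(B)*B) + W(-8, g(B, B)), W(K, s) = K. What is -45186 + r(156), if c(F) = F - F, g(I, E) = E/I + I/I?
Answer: -20858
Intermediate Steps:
g(I, E) = 1 + E/I (g(I, E) = E/I + 1 = 1 + E/I)
c(F) = 0
r(B) = -8 + B² (r(B) = (B² + 0*B) - 8 = (B² + 0) - 8 = B² - 8 = -8 + B²)
-45186 + r(156) = -45186 + (-8 + 156²) = -45186 + (-8 + 24336) = -45186 + 24328 = -20858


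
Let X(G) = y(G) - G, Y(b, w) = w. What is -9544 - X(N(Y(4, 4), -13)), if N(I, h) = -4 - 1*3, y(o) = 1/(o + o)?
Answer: -133713/14 ≈ -9550.9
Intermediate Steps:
y(o) = 1/(2*o)
N(I, h) = -7 (N(I, h) = -4 - 3 = -7)
X(G) = 1/(2*G) - G
-9544 - X(N(Y(4, 4), -13)) = -9544 - ((½)/(-7) - 1*(-7)) = -9544 - ((½)*(-⅐) + 7) = -9544 - (-1/14 + 7) = -9544 - 1*97/14 = -9544 - 97/14 = -133713/14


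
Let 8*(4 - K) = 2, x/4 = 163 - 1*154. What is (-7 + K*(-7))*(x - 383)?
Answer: 46151/4 ≈ 11538.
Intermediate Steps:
x = 36 (x = 4*(163 - 1*154) = 4*(163 - 154) = 4*9 = 36)
K = 15/4 (K = 4 - ⅛*2 = 4 - ¼ = 15/4 ≈ 3.7500)
(-7 + K*(-7))*(x - 383) = (-7 + (15/4)*(-7))*(36 - 383) = (-7 - 105/4)*(-347) = -133/4*(-347) = 46151/4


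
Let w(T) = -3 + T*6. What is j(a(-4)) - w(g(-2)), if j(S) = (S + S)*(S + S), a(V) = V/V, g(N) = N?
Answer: 19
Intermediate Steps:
a(V) = 1
w(T) = -3 + 6*T
j(S) = 4*S**2 (j(S) = (2*S)*(2*S) = 4*S**2)
j(a(-4)) - w(g(-2)) = 4*1**2 - (-3 + 6*(-2)) = 4*1 - (-3 - 12) = 4 - 1*(-15) = 4 + 15 = 19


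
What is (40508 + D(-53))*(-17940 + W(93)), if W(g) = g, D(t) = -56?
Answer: -721946844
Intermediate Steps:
(40508 + D(-53))*(-17940 + W(93)) = (40508 - 56)*(-17940 + 93) = 40452*(-17847) = -721946844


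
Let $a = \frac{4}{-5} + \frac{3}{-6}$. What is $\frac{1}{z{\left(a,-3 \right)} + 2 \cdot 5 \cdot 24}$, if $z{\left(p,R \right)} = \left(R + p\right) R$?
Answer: $\frac{10}{2529} \approx 0.0039541$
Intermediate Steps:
$a = - \frac{13}{10}$ ($a = 4 \left(- \frac{1}{5}\right) + 3 \left(- \frac{1}{6}\right) = - \frac{4}{5} - \frac{1}{2} = - \frac{13}{10} \approx -1.3$)
$z{\left(p,R \right)} = R \left(R + p\right)$
$\frac{1}{z{\left(a,-3 \right)} + 2 \cdot 5 \cdot 24} = \frac{1}{- 3 \left(-3 - \frac{13}{10}\right) + 2 \cdot 5 \cdot 24} = \frac{1}{\left(-3\right) \left(- \frac{43}{10}\right) + 10 \cdot 24} = \frac{1}{\frac{129}{10} + 240} = \frac{1}{\frac{2529}{10}} = \frac{10}{2529}$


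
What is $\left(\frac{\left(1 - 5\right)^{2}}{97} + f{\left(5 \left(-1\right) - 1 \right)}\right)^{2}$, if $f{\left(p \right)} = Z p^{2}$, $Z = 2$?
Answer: $\frac{49000000}{9409} \approx 5207.8$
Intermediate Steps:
$f{\left(p \right)} = 2 p^{2}$
$\left(\frac{\left(1 - 5\right)^{2}}{97} + f{\left(5 \left(-1\right) - 1 \right)}\right)^{2} = \left(\frac{\left(1 - 5\right)^{2}}{97} + 2 \left(5 \left(-1\right) - 1\right)^{2}\right)^{2} = \left(\left(-4\right)^{2} \cdot \frac{1}{97} + 2 \left(-5 - 1\right)^{2}\right)^{2} = \left(16 \cdot \frac{1}{97} + 2 \left(-6\right)^{2}\right)^{2} = \left(\frac{16}{97} + 2 \cdot 36\right)^{2} = \left(\frac{16}{97} + 72\right)^{2} = \left(\frac{7000}{97}\right)^{2} = \frac{49000000}{9409}$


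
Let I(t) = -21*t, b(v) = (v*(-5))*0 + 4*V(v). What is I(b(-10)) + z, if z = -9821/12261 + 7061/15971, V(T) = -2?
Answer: 538156658/3210171 ≈ 167.64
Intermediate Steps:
z = -1152070/3210171 (z = -9821*1/12261 + 7061*(1/15971) = -161/201 + 7061/15971 = -1152070/3210171 ≈ -0.35888)
b(v) = -8 (b(v) = (v*(-5))*0 + 4*(-2) = -5*v*0 - 8 = 0 - 8 = -8)
I(b(-10)) + z = -21*(-8) - 1152070/3210171 = 168 - 1152070/3210171 = 538156658/3210171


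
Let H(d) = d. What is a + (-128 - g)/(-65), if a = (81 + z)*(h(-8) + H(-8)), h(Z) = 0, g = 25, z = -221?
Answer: 72953/65 ≈ 1122.4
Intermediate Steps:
a = 1120 (a = (81 - 221)*(0 - 8) = -140*(-8) = 1120)
a + (-128 - g)/(-65) = 1120 + (-128 - 1*25)/(-65) = 1120 + (-128 - 25)*(-1/65) = 1120 - 153*(-1/65) = 1120 + 153/65 = 72953/65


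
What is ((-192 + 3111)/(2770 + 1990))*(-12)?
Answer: -1251/170 ≈ -7.3588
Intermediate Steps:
((-192 + 3111)/(2770 + 1990))*(-12) = (2919/4760)*(-12) = (2919*(1/4760))*(-12) = (417/680)*(-12) = -1251/170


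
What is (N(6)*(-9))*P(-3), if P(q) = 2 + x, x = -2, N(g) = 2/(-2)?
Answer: 0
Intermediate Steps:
N(g) = -1 (N(g) = 2*(-1/2) = -1)
P(q) = 0 (P(q) = 2 - 2 = 0)
(N(6)*(-9))*P(-3) = -1*(-9)*0 = 9*0 = 0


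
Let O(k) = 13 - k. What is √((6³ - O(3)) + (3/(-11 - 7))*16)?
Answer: √1830/3 ≈ 14.260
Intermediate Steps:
√((6³ - O(3)) + (3/(-11 - 7))*16) = √((6³ - (13 - 1*3)) + (3/(-11 - 7))*16) = √((216 - (13 - 3)) + (3/(-18))*16) = √((216 - 1*10) - 1/18*3*16) = √((216 - 10) - ⅙*16) = √(206 - 8/3) = √(610/3) = √1830/3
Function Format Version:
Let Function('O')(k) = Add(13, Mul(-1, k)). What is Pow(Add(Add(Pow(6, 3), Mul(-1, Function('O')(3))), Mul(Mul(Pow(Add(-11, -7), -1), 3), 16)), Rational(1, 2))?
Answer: Mul(Rational(1, 3), Pow(1830, Rational(1, 2))) ≈ 14.260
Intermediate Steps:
Pow(Add(Add(Pow(6, 3), Mul(-1, Function('O')(3))), Mul(Mul(Pow(Add(-11, -7), -1), 3), 16)), Rational(1, 2)) = Pow(Add(Add(Pow(6, 3), Mul(-1, Add(13, Mul(-1, 3)))), Mul(Mul(Pow(Add(-11, -7), -1), 3), 16)), Rational(1, 2)) = Pow(Add(Add(216, Mul(-1, Add(13, -3))), Mul(Mul(Pow(-18, -1), 3), 16)), Rational(1, 2)) = Pow(Add(Add(216, Mul(-1, 10)), Mul(Mul(Rational(-1, 18), 3), 16)), Rational(1, 2)) = Pow(Add(Add(216, -10), Mul(Rational(-1, 6), 16)), Rational(1, 2)) = Pow(Add(206, Rational(-8, 3)), Rational(1, 2)) = Pow(Rational(610, 3), Rational(1, 2)) = Mul(Rational(1, 3), Pow(1830, Rational(1, 2)))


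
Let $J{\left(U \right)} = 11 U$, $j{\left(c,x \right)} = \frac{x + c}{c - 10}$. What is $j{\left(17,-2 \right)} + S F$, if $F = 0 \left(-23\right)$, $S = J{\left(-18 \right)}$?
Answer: $\frac{15}{7} \approx 2.1429$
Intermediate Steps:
$j{\left(c,x \right)} = \frac{c + x}{-10 + c}$
$S = -198$ ($S = 11 \left(-18\right) = -198$)
$F = 0$
$j{\left(17,-2 \right)} + S F = \frac{17 - 2}{-10 + 17} - 0 = \frac{1}{7} \cdot 15 + 0 = \frac{15}{7} + 0 = \frac{15}{7}$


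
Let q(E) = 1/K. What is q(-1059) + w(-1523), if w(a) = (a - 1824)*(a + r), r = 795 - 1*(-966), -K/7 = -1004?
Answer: -5598406407/7028 ≈ -7.9659e+5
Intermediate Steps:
K = 7028 (K = -7*(-1004) = 7028)
r = 1761 (r = 795 + 966 = 1761)
w(a) = (-1824 + a)*(1761 + a) (w(a) = (a - 1824)*(a + 1761) = (-1824 + a)*(1761 + a))
q(E) = 1/7028
q(-1059) + w(-1523) = 1/7028 + (-3212064 + (-1523)² - 63*(-1523)) = 1/7028 + (-3212064 + 2319529 + 95949) = 1/7028 - 796586 = -5598406407/7028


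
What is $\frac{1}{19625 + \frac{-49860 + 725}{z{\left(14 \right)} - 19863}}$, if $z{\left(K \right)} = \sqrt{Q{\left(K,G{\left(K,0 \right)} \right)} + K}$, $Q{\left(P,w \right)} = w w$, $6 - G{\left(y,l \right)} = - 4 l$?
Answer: $\frac{774379832888}{15199119800042885} - \frac{9827 \sqrt{2}}{6079647920017154} \approx 5.0949 \cdot 10^{-5}$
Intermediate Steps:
$G{\left(y,l \right)} = 6 + 4 l$ ($G{\left(y,l \right)} = 6 - - 4 l = 6 + 4 l$)
$Q{\left(P,w \right)} = w^{2}$
$z{\left(K \right)} = \sqrt{36 + K}$ ($z{\left(K \right)} = \sqrt{\left(6 + 4 \cdot 0\right)^{2} + K} = \sqrt{\left(6 + 0\right)^{2} + K} = \sqrt{6^{2} + K} = \sqrt{36 + K}$)
$\frac{1}{19625 + \frac{-49860 + 725}{z{\left(14 \right)} - 19863}} = \frac{1}{19625 + \frac{-49860 + 725}{\sqrt{36 + 14} - 19863}} = \frac{1}{19625 - \frac{49135}{\sqrt{50} - 19863}} = \frac{1}{19625 - \frac{49135}{5 \sqrt{2} - 19863}} = \frac{1}{19625 - \frac{49135}{-19863 + 5 \sqrt{2}}}$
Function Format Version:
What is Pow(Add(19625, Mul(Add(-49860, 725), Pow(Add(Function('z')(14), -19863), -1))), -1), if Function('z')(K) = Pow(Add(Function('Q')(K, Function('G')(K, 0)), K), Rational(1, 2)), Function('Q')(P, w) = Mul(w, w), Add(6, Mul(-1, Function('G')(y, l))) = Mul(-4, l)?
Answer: Add(Rational(774379832888, 15199119800042885), Mul(Rational(-9827, 6079647920017154), Pow(2, Rational(1, 2)))) ≈ 5.0949e-5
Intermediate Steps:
Function('G')(y, l) = Add(6, Mul(4, l)) (Function('G')(y, l) = Add(6, Mul(-1, Mul(-4, l))) = Add(6, Mul(4, l)))
Function('Q')(P, w) = Pow(w, 2)
Function('z')(K) = Pow(Add(36, K), Rational(1, 2)) (Function('z')(K) = Pow(Add(Pow(Add(6, Mul(4, 0)), 2), K), Rational(1, 2)) = Pow(Add(Pow(Add(6, 0), 2), K), Rational(1, 2)) = Pow(Add(Pow(6, 2), K), Rational(1, 2)) = Pow(Add(36, K), Rational(1, 2)))
Pow(Add(19625, Mul(Add(-49860, 725), Pow(Add(Function('z')(14), -19863), -1))), -1) = Pow(Add(19625, Mul(Add(-49860, 725), Pow(Add(Pow(Add(36, 14), Rational(1, 2)), -19863), -1))), -1) = Pow(Add(19625, Mul(-49135, Pow(Add(Pow(50, Rational(1, 2)), -19863), -1))), -1) = Pow(Add(19625, Mul(-49135, Pow(Add(Mul(5, Pow(2, Rational(1, 2))), -19863), -1))), -1) = Pow(Add(19625, Mul(-49135, Pow(Add(-19863, Mul(5, Pow(2, Rational(1, 2)))), -1))), -1)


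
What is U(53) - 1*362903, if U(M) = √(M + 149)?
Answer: -362903 + √202 ≈ -3.6289e+5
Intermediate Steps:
U(M) = √(149 + M)
U(53) - 1*362903 = √(149 + 53) - 1*362903 = √202 - 362903 = -362903 + √202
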